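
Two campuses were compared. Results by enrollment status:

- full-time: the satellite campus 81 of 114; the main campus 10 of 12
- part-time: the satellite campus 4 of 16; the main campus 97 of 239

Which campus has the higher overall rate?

Full-time: the satellite campus 81/114 = 71.1%, the main campus 10/12 = 83.3% → the main campus
Part-time: the satellite campus 4/16 = 25.0%, the main campus 97/239 = 40.6% → the main campus
Overall: the satellite campus 85/130 = 65.4%, the main campus 107/251 = 42.6% → the satellite campus
(The main campus wins every enrollment group but the satellite campus wins overall — the main campus's students skew toward the low-rate part-time group.)

the satellite campus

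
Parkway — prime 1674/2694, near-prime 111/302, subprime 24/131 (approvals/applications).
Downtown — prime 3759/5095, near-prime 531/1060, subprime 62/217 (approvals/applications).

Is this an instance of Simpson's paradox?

No

Prime: Parkway 1674/2694 = 62.1%, Downtown 3759/5095 = 73.8% → Downtown
Near-prime: Parkway 111/302 = 36.8%, Downtown 531/1060 = 50.1% → Downtown
Subprime: Parkway 24/131 = 18.3%, Downtown 62/217 = 28.6% → Downtown
Overall: Parkway 1809/3127 = 57.9%, Downtown 4352/6372 = 68.3% → Downtown
Downtown wins overall and in every credit group — no reversal.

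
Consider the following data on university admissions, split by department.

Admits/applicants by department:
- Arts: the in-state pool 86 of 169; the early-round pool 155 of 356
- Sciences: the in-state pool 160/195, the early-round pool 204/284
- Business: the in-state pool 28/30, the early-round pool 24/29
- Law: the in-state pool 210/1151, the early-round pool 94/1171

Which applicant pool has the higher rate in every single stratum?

Arts: the in-state pool 86/169 = 50.9%, the early-round pool 155/356 = 43.5% → the in-state pool
Sciences: the in-state pool 160/195 = 82.1%, the early-round pool 204/284 = 71.8% → the in-state pool
Business: the in-state pool 28/30 = 93.3%, the early-round pool 24/29 = 82.8% → the in-state pool
Law: the in-state pool 210/1151 = 18.2%, the early-round pool 94/1171 = 8.0% → the in-state pool
The in-state pool has the higher rate in all 4 groups.

the in-state pool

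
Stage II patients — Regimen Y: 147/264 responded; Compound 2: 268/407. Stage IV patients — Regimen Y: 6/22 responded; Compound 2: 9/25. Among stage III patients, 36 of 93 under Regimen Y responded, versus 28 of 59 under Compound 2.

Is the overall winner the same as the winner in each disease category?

Stage II: Regimen Y 147/264 = 55.7%, Compound 2 268/407 = 65.8% → Compound 2
Stage IV: Regimen Y 6/22 = 27.3%, Compound 2 9/25 = 36.0% → Compound 2
Stage III: Regimen Y 36/93 = 38.7%, Compound 2 28/59 = 47.5% → Compound 2
Overall: Regimen Y 189/379 = 49.9%, Compound 2 305/491 = 62.1% → Compound 2
Compound 2 wins overall and in every disease group — no reversal.

Yes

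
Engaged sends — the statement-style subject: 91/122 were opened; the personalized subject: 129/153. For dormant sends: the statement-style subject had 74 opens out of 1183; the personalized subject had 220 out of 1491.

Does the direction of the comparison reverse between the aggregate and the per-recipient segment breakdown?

Engaged: the statement-style subject 91/122 = 74.6%, the personalized subject 129/153 = 84.3% → the personalized subject
Dormant: the statement-style subject 74/1183 = 6.3%, the personalized subject 220/1491 = 14.8% → the personalized subject
Overall: the statement-style subject 165/1305 = 12.6%, the personalized subject 349/1644 = 21.2% → the personalized subject
The personalized subject wins overall and in every recipient group — no reversal.

No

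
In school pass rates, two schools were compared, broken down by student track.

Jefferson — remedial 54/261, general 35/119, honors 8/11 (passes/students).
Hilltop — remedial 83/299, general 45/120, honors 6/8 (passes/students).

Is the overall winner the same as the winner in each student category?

Yes

Remedial: Jefferson 54/261 = 20.7%, Hilltop 83/299 = 27.8% → Hilltop
General: Jefferson 35/119 = 29.4%, Hilltop 45/120 = 37.5% → Hilltop
Honors: Jefferson 8/11 = 72.7%, Hilltop 6/8 = 75.0% → Hilltop
Overall: Jefferson 97/391 = 24.8%, Hilltop 134/427 = 31.4% → Hilltop
Hilltop wins overall and in every student group — no reversal.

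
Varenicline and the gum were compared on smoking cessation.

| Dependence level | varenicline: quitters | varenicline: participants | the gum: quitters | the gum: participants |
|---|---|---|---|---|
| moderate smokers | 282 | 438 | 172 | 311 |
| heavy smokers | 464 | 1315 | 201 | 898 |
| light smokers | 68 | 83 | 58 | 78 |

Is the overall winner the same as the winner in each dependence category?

Yes

Moderate smokers: varenicline 282/438 = 64.4%, the gum 172/311 = 55.3% → varenicline
Heavy smokers: varenicline 464/1315 = 35.3%, the gum 201/898 = 22.4% → varenicline
Light smokers: varenicline 68/83 = 81.9%, the gum 58/78 = 74.4% → varenicline
Overall: varenicline 814/1836 = 44.3%, the gum 431/1287 = 33.5% → varenicline
Varenicline wins overall and in every dependence group — no reversal.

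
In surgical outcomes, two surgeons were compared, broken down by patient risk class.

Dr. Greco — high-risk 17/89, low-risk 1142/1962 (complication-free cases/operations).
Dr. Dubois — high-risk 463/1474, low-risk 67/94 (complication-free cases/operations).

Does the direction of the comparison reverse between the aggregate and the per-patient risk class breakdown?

Yes

High-risk: Dr. Greco 17/89 = 19.1%, Dr. Dubois 463/1474 = 31.4% → Dr. Dubois
Low-risk: Dr. Greco 1142/1962 = 58.2%, Dr. Dubois 67/94 = 71.3% → Dr. Dubois
Overall: Dr. Greco 1159/2051 = 56.5%, Dr. Dubois 530/1568 = 33.8% → Dr. Greco
Dr. Dubois wins each patient risk group but Dr. Greco wins overall — the comparison reverses. Dr. Dubois's operations skew toward high-risk, which has a lower base rate.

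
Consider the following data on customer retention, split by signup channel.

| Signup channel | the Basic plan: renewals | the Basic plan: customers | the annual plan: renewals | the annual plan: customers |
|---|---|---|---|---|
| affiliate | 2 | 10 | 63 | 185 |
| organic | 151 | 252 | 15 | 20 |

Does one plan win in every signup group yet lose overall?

Affiliate: the Basic plan 2/10 = 20.0%, the annual plan 63/185 = 34.1% → the annual plan
Organic: the Basic plan 151/252 = 59.9%, the annual plan 15/20 = 75.0% → the annual plan
Overall: the Basic plan 153/262 = 58.4%, the annual plan 78/205 = 38.0% → the Basic plan
The annual plan wins each signup group but the Basic plan wins overall — the comparison reverses. The annual plan's customers skew toward affiliate, which has a lower base rate.

Yes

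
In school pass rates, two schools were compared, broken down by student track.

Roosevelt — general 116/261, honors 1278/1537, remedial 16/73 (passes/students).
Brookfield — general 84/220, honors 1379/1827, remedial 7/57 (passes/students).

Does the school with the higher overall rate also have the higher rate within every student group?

Yes

General: Roosevelt 116/261 = 44.4%, Brookfield 84/220 = 38.2% → Roosevelt
Honors: Roosevelt 1278/1537 = 83.1%, Brookfield 1379/1827 = 75.5% → Roosevelt
Remedial: Roosevelt 16/73 = 21.9%, Brookfield 7/57 = 12.3% → Roosevelt
Overall: Roosevelt 1410/1871 = 75.4%, Brookfield 1470/2104 = 69.9% → Roosevelt
Roosevelt wins overall and in every student group — no reversal.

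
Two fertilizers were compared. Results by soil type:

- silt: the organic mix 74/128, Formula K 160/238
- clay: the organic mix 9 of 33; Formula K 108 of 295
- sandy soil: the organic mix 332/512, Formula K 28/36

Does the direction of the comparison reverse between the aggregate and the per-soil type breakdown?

Yes

Silt: the organic mix 74/128 = 57.8%, Formula K 160/238 = 67.2% → Formula K
Clay: the organic mix 9/33 = 27.3%, Formula K 108/295 = 36.6% → Formula K
Sandy soil: the organic mix 332/512 = 64.8%, Formula K 28/36 = 77.8% → Formula K
Overall: the organic mix 415/673 = 61.7%, Formula K 296/569 = 52.0% → the organic mix
Formula K wins each soil group but the organic mix wins overall — the comparison reverses. Formula K's plots skew toward clay, which has a lower base rate.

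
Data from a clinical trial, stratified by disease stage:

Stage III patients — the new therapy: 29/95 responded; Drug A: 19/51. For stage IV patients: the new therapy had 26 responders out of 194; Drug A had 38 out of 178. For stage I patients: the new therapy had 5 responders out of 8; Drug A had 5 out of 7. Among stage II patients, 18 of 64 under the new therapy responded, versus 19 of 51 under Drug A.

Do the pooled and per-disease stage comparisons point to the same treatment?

Stage III: the new therapy 29/95 = 30.5%, Drug A 19/51 = 37.3% → Drug A
Stage IV: the new therapy 26/194 = 13.4%, Drug A 38/178 = 21.3% → Drug A
Stage I: the new therapy 5/8 = 62.5%, Drug A 5/7 = 71.4% → Drug A
Stage II: the new therapy 18/64 = 28.1%, Drug A 19/51 = 37.3% → Drug A
Overall: the new therapy 78/361 = 21.6%, Drug A 81/287 = 28.2% → Drug A
Drug A wins overall and in every disease group — no reversal.

Yes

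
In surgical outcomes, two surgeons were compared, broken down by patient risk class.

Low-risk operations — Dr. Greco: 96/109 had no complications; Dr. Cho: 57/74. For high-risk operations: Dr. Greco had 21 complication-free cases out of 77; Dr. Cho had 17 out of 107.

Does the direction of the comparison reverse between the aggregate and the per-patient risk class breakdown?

Low-risk: Dr. Greco 96/109 = 88.1%, Dr. Cho 57/74 = 77.0% → Dr. Greco
High-risk: Dr. Greco 21/77 = 27.3%, Dr. Cho 17/107 = 15.9% → Dr. Greco
Overall: Dr. Greco 117/186 = 62.9%, Dr. Cho 74/181 = 40.9% → Dr. Greco
Dr. Greco wins overall and in every patient risk group — no reversal.

No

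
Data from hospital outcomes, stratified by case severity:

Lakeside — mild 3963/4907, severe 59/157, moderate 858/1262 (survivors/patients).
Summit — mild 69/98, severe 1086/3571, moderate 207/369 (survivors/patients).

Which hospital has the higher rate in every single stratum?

Lakeside

Mild: Lakeside 3963/4907 = 80.8%, Summit 69/98 = 70.4% → Lakeside
Severe: Lakeside 59/157 = 37.6%, Summit 1086/3571 = 30.4% → Lakeside
Moderate: Lakeside 858/1262 = 68.0%, Summit 207/369 = 56.1% → Lakeside
Lakeside has the higher rate in all 3 groups.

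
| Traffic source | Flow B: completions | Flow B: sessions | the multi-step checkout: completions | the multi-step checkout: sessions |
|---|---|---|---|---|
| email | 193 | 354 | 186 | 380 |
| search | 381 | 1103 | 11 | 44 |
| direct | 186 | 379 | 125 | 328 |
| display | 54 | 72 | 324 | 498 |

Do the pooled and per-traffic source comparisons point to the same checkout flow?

Email: Flow B 193/354 = 54.5%, the multi-step checkout 186/380 = 48.9% → Flow B
Search: Flow B 381/1103 = 34.5%, the multi-step checkout 11/44 = 25.0% → Flow B
Direct: Flow B 186/379 = 49.1%, the multi-step checkout 125/328 = 38.1% → Flow B
Display: Flow B 54/72 = 75.0%, the multi-step checkout 324/498 = 65.1% → Flow B
Overall: Flow B 814/1908 = 42.7%, the multi-step checkout 646/1250 = 51.7% → the multi-step checkout
Flow B wins each traffic group but the multi-step checkout wins overall — the comparison reverses. Flow B's sessions skew toward search, which has a lower base rate.

No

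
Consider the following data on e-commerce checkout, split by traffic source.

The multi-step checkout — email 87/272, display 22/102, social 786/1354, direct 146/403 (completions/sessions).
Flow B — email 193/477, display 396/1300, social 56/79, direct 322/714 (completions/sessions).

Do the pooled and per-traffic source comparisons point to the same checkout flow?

No

Email: the multi-step checkout 87/272 = 32.0%, Flow B 193/477 = 40.5% → Flow B
Display: the multi-step checkout 22/102 = 21.6%, Flow B 396/1300 = 30.5% → Flow B
Social: the multi-step checkout 786/1354 = 58.1%, Flow B 56/79 = 70.9% → Flow B
Direct: the multi-step checkout 146/403 = 36.2%, Flow B 322/714 = 45.1% → Flow B
Overall: the multi-step checkout 1041/2131 = 48.9%, Flow B 967/2570 = 37.6% → the multi-step checkout
Flow B wins each traffic group but the multi-step checkout wins overall — the comparison reverses. Flow B's sessions skew toward display, which has a lower base rate.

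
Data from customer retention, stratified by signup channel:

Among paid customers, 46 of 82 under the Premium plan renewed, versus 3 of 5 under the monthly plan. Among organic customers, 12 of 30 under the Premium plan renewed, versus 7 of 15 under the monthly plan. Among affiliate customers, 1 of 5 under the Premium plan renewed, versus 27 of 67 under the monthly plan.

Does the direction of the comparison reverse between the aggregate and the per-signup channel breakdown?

Yes

Paid: the Premium plan 46/82 = 56.1%, the monthly plan 3/5 = 60.0% → the monthly plan
Organic: the Premium plan 12/30 = 40.0%, the monthly plan 7/15 = 46.7% → the monthly plan
Affiliate: the Premium plan 1/5 = 20.0%, the monthly plan 27/67 = 40.3% → the monthly plan
Overall: the Premium plan 59/117 = 50.4%, the monthly plan 37/87 = 42.5% → the Premium plan
The monthly plan wins each signup group but the Premium plan wins overall — the comparison reverses. The monthly plan's customers skew toward affiliate, which has a lower base rate.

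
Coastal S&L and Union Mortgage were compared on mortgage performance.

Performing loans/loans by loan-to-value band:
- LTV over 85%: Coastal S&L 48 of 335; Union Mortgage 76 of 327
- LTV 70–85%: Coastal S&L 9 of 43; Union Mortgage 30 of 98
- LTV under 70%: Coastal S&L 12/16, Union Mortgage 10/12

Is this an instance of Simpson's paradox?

No

LTV over 85%: Coastal S&L 48/335 = 14.3%, Union Mortgage 76/327 = 23.2% → Union Mortgage
LTV 70–85%: Coastal S&L 9/43 = 20.9%, Union Mortgage 30/98 = 30.6% → Union Mortgage
LTV under 70%: Coastal S&L 12/16 = 75.0%, Union Mortgage 10/12 = 83.3% → Union Mortgage
Overall: Coastal S&L 69/394 = 17.5%, Union Mortgage 116/437 = 26.5% → Union Mortgage
Union Mortgage wins overall and in every loan-to-value group — no reversal.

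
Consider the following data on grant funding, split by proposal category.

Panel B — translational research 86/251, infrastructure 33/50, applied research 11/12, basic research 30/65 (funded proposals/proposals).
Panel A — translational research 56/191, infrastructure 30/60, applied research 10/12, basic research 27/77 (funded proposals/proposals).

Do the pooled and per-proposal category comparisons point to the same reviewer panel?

Yes

Translational research: Panel B 86/251 = 34.3%, Panel A 56/191 = 29.3% → Panel B
Infrastructure: Panel B 33/50 = 66.0%, Panel A 30/60 = 50.0% → Panel B
Applied research: Panel B 11/12 = 91.7%, Panel A 10/12 = 83.3% → Panel B
Basic research: Panel B 30/65 = 46.2%, Panel A 27/77 = 35.1% → Panel B
Overall: Panel B 160/378 = 42.3%, Panel A 123/340 = 36.2% → Panel B
Panel B wins overall and in every proposal group — no reversal.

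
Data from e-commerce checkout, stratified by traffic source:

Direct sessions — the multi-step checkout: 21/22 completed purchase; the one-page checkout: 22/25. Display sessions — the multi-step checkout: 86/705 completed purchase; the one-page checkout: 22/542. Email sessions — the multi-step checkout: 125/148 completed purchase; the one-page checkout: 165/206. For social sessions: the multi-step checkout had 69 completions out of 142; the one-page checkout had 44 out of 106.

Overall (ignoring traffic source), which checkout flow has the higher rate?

the multi-step checkout

Direct: the multi-step checkout 21/22 = 95.5%, the one-page checkout 22/25 = 88.0% → the multi-step checkout
Display: the multi-step checkout 86/705 = 12.2%, the one-page checkout 22/542 = 4.1% → the multi-step checkout
Email: the multi-step checkout 125/148 = 84.5%, the one-page checkout 165/206 = 80.1% → the multi-step checkout
Social: the multi-step checkout 69/142 = 48.6%, the one-page checkout 44/106 = 41.5% → the multi-step checkout
Overall: the multi-step checkout 301/1017 = 29.6%, the one-page checkout 253/879 = 28.8% → the multi-step checkout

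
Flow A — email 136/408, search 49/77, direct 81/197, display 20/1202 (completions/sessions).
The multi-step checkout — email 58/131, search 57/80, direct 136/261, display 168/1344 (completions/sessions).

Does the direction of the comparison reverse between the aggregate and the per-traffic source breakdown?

No

Email: Flow A 136/408 = 33.3%, the multi-step checkout 58/131 = 44.3% → the multi-step checkout
Search: Flow A 49/77 = 63.6%, the multi-step checkout 57/80 = 71.2% → the multi-step checkout
Direct: Flow A 81/197 = 41.1%, the multi-step checkout 136/261 = 52.1% → the multi-step checkout
Display: Flow A 20/1202 = 1.7%, the multi-step checkout 168/1344 = 12.5% → the multi-step checkout
Overall: Flow A 286/1884 = 15.2%, the multi-step checkout 419/1816 = 23.1% → the multi-step checkout
The multi-step checkout wins overall and in every traffic group — no reversal.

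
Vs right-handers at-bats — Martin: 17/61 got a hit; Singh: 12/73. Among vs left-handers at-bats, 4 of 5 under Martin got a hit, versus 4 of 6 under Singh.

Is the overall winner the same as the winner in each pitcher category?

Yes

Vs right-handers: Martin 17/61 = 27.9%, Singh 12/73 = 16.4% → Martin
Vs left-handers: Martin 4/5 = 80.0%, Singh 4/6 = 66.7% → Martin
Overall: Martin 21/66 = 31.8%, Singh 16/79 = 20.3% → Martin
Martin wins overall and in every pitcher group — no reversal.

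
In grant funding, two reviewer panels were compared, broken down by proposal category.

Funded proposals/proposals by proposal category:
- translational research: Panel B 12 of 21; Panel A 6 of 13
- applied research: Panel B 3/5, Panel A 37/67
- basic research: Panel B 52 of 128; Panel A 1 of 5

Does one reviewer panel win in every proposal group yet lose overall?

Translational research: Panel B 12/21 = 57.1%, Panel A 6/13 = 46.2% → Panel B
Applied research: Panel B 3/5 = 60.0%, Panel A 37/67 = 55.2% → Panel B
Basic research: Panel B 52/128 = 40.6%, Panel A 1/5 = 20.0% → Panel B
Overall: Panel B 67/154 = 43.5%, Panel A 44/85 = 51.8% → Panel A
Panel B wins each proposal group but Panel A wins overall — the comparison reverses. Panel B's proposals skew toward basic research, which has a lower base rate.

Yes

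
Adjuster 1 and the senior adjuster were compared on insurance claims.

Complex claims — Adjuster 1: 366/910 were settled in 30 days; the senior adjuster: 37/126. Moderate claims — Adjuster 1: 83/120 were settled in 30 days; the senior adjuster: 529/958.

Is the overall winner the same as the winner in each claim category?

Complex: Adjuster 1 366/910 = 40.2%, the senior adjuster 37/126 = 29.4% → Adjuster 1
Moderate: Adjuster 1 83/120 = 69.2%, the senior adjuster 529/958 = 55.2% → Adjuster 1
Overall: Adjuster 1 449/1030 = 43.6%, the senior adjuster 566/1084 = 52.2% → the senior adjuster
Adjuster 1 wins each claim group but the senior adjuster wins overall — the comparison reverses. Adjuster 1's claims skew toward complex, which has a lower base rate.

No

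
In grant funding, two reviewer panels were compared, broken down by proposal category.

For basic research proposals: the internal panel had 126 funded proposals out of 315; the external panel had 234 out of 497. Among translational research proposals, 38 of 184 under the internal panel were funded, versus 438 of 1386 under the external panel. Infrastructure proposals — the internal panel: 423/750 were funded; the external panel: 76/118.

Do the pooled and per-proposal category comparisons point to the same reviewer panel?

Basic research: the internal panel 126/315 = 40.0%, the external panel 234/497 = 47.1% → the external panel
Translational research: the internal panel 38/184 = 20.7%, the external panel 438/1386 = 31.6% → the external panel
Infrastructure: the internal panel 423/750 = 56.4%, the external panel 76/118 = 64.4% → the external panel
Overall: the internal panel 587/1249 = 47.0%, the external panel 748/2001 = 37.4% → the internal panel
The external panel wins each proposal group but the internal panel wins overall — the comparison reverses. The external panel's proposals skew toward translational research, which has a lower base rate.

No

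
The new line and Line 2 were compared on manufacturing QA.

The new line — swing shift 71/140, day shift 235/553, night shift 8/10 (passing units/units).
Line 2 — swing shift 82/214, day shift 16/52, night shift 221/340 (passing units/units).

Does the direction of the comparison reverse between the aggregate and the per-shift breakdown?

Swing shift: the new line 71/140 = 50.7%, Line 2 82/214 = 38.3% → the new line
Day shift: the new line 235/553 = 42.5%, Line 2 16/52 = 30.8% → the new line
Night shift: the new line 8/10 = 80.0%, Line 2 221/340 = 65.0% → the new line
Overall: the new line 314/703 = 44.7%, Line 2 319/606 = 52.6% → Line 2
The new line wins each shift group but Line 2 wins overall — the comparison reverses. The new line's units skew toward day shift, which has a lower base rate.

Yes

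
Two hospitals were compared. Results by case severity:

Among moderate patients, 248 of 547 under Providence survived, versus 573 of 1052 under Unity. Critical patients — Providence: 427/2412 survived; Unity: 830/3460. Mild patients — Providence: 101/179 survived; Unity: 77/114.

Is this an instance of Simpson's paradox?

No

Moderate: Providence 248/547 = 45.3%, Unity 573/1052 = 54.5% → Unity
Critical: Providence 427/2412 = 17.7%, Unity 830/3460 = 24.0% → Unity
Mild: Providence 101/179 = 56.4%, Unity 77/114 = 67.5% → Unity
Overall: Providence 776/3138 = 24.7%, Unity 1480/4626 = 32.0% → Unity
Unity wins overall and in every case group — no reversal.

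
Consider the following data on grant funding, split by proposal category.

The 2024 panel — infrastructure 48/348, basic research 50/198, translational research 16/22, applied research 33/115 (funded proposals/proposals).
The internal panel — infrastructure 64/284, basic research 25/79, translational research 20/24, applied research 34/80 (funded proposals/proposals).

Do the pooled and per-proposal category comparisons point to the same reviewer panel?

Yes

Infrastructure: the 2024 panel 48/348 = 13.8%, the internal panel 64/284 = 22.5% → the internal panel
Basic research: the 2024 panel 50/198 = 25.3%, the internal panel 25/79 = 31.6% → the internal panel
Translational research: the 2024 panel 16/22 = 72.7%, the internal panel 20/24 = 83.3% → the internal panel
Applied research: the 2024 panel 33/115 = 28.7%, the internal panel 34/80 = 42.5% → the internal panel
Overall: the 2024 panel 147/683 = 21.5%, the internal panel 143/467 = 30.6% → the internal panel
The internal panel wins overall and in every proposal group — no reversal.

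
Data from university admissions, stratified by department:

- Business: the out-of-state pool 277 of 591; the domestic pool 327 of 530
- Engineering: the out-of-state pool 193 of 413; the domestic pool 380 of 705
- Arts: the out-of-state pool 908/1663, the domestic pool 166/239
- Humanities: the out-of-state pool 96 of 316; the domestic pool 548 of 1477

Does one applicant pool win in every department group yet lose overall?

Business: the out-of-state pool 277/591 = 46.9%, the domestic pool 327/530 = 61.7% → the domestic pool
Engineering: the out-of-state pool 193/413 = 46.7%, the domestic pool 380/705 = 53.9% → the domestic pool
Arts: the out-of-state pool 908/1663 = 54.6%, the domestic pool 166/239 = 69.5% → the domestic pool
Humanities: the out-of-state pool 96/316 = 30.4%, the domestic pool 548/1477 = 37.1% → the domestic pool
Overall: the out-of-state pool 1474/2983 = 49.4%, the domestic pool 1421/2951 = 48.2% → the out-of-state pool
The domestic pool wins each department group but the out-of-state pool wins overall — the comparison reverses. The domestic pool's applicants skew toward Humanities, which has a lower base rate.

Yes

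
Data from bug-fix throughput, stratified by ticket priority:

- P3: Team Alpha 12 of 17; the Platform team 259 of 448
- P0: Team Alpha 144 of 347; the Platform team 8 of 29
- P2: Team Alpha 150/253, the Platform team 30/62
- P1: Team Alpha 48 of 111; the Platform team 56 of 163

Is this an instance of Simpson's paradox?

P3: Team Alpha 12/17 = 70.6%, the Platform team 259/448 = 57.8% → Team Alpha
P0: Team Alpha 144/347 = 41.5%, the Platform team 8/29 = 27.6% → Team Alpha
P2: Team Alpha 150/253 = 59.3%, the Platform team 30/62 = 48.4% → Team Alpha
P1: Team Alpha 48/111 = 43.2%, the Platform team 56/163 = 34.4% → Team Alpha
Overall: Team Alpha 354/728 = 48.6%, the Platform team 353/702 = 50.3% → the Platform team
Team Alpha wins each ticket group but the Platform team wins overall — the comparison reverses. Team Alpha's tickets skew toward P0, which has a lower base rate.

Yes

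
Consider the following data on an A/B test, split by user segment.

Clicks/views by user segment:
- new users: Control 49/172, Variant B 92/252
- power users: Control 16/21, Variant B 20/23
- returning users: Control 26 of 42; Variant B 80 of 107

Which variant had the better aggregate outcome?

New users: Control 49/172 = 28.5%, Variant B 92/252 = 36.5% → Variant B
Power users: Control 16/21 = 76.2%, Variant B 20/23 = 87.0% → Variant B
Returning users: Control 26/42 = 61.9%, Variant B 80/107 = 74.8% → Variant B
Overall: Control 91/235 = 38.7%, Variant B 192/382 = 50.3% → Variant B

Variant B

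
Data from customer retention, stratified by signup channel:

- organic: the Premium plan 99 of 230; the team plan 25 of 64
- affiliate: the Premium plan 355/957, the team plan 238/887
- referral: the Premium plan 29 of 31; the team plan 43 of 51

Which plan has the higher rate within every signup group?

the Premium plan

Organic: the Premium plan 99/230 = 43.0%, the team plan 25/64 = 39.1% → the Premium plan
Affiliate: the Premium plan 355/957 = 37.1%, the team plan 238/887 = 26.8% → the Premium plan
Referral: the Premium plan 29/31 = 93.5%, the team plan 43/51 = 84.3% → the Premium plan
The Premium plan has the higher rate in all 3 groups.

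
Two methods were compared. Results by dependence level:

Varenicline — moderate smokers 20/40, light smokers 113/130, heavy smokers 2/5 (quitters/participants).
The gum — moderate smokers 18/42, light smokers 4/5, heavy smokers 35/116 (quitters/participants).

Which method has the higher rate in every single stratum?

Moderate smokers: varenicline 20/40 = 50.0%, the gum 18/42 = 42.9% → varenicline
Light smokers: varenicline 113/130 = 86.9%, the gum 4/5 = 80.0% → varenicline
Heavy smokers: varenicline 2/5 = 40.0%, the gum 35/116 = 30.2% → varenicline
Varenicline has the higher rate in all 3 groups.

varenicline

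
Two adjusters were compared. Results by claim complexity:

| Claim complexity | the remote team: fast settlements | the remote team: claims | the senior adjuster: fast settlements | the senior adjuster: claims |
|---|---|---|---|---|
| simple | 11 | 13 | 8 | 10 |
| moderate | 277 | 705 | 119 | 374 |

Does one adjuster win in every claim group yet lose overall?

Simple: the remote team 11/13 = 84.6%, the senior adjuster 8/10 = 80.0% → the remote team
Moderate: the remote team 277/705 = 39.3%, the senior adjuster 119/374 = 31.8% → the remote team
Overall: the remote team 288/718 = 40.1%, the senior adjuster 127/384 = 33.1% → the remote team
The remote team wins overall and in every claim group — no reversal.

No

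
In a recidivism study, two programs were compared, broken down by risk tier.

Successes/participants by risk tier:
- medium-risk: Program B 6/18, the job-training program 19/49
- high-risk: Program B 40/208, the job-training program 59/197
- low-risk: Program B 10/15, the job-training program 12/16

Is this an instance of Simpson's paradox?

No

Medium-risk: Program B 6/18 = 33.3%, the job-training program 19/49 = 38.8% → the job-training program
High-risk: Program B 40/208 = 19.2%, the job-training program 59/197 = 29.9% → the job-training program
Low-risk: Program B 10/15 = 66.7%, the job-training program 12/16 = 75.0% → the job-training program
Overall: Program B 56/241 = 23.2%, the job-training program 90/262 = 34.4% → the job-training program
The job-training program wins overall and in every risk group — no reversal.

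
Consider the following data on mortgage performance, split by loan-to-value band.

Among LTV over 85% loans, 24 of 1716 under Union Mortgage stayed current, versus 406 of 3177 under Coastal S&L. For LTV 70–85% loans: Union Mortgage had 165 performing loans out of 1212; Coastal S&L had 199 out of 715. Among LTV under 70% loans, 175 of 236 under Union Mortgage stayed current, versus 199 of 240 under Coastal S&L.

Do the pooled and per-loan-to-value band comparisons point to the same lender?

Yes

LTV over 85%: Union Mortgage 24/1716 = 1.4%, Coastal S&L 406/3177 = 12.8% → Coastal S&L
LTV 70–85%: Union Mortgage 165/1212 = 13.6%, Coastal S&L 199/715 = 27.8% → Coastal S&L
LTV under 70%: Union Mortgage 175/236 = 74.2%, Coastal S&L 199/240 = 82.9% → Coastal S&L
Overall: Union Mortgage 364/3164 = 11.5%, Coastal S&L 804/4132 = 19.5% → Coastal S&L
Coastal S&L wins overall and in every loan-to-value group — no reversal.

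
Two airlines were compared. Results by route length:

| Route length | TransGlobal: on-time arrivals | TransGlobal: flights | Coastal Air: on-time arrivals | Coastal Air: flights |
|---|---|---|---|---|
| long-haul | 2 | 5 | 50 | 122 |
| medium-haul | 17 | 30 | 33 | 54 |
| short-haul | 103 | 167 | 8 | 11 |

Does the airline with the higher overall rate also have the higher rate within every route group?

Long-haul: TransGlobal 2/5 = 40.0%, Coastal Air 50/122 = 41.0% → Coastal Air
Medium-haul: TransGlobal 17/30 = 56.7%, Coastal Air 33/54 = 61.1% → Coastal Air
Short-haul: TransGlobal 103/167 = 61.7%, Coastal Air 8/11 = 72.7% → Coastal Air
Overall: TransGlobal 122/202 = 60.4%, Coastal Air 91/187 = 48.7% → TransGlobal
Coastal Air wins each route group but TransGlobal wins overall — the comparison reverses. Coastal Air's flights skew toward long-haul, which has a lower base rate.

No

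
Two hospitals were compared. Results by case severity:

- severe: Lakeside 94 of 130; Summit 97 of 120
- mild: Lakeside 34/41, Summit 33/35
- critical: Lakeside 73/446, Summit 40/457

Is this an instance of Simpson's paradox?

No

Severe: Lakeside 94/130 = 72.3%, Summit 97/120 = 80.8% → Summit
Mild: Lakeside 34/41 = 82.9%, Summit 33/35 = 94.3% → Summit
Critical: Lakeside 73/446 = 16.4%, Summit 40/457 = 8.8% → Lakeside
Overall: Lakeside 201/617 = 32.6%, Summit 170/612 = 27.8% → Lakeside
Neither sweeps: Lakeside wins 1 of 3 groups, Summit wins 2. Lakeside wins overall but not every group — no Simpson reversal.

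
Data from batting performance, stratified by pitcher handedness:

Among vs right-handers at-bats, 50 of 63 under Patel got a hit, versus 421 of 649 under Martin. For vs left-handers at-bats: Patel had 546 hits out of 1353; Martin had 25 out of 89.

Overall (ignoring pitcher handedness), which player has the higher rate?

Martin

Vs right-handers: Patel 50/63 = 79.4%, Martin 421/649 = 64.9% → Patel
Vs left-handers: Patel 546/1353 = 40.4%, Martin 25/89 = 28.1% → Patel
Overall: Patel 596/1416 = 42.1%, Martin 446/738 = 60.4% → Martin
(Patel wins every pitcher group but Martin wins overall — Patel's at-bats skew toward the low-rate vs left-handers group.)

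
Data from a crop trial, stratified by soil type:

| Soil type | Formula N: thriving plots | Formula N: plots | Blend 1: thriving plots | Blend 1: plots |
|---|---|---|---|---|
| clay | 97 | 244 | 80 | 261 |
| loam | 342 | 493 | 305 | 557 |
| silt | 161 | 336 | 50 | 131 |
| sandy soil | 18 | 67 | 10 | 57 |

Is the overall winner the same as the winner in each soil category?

Clay: Formula N 97/244 = 39.8%, Blend 1 80/261 = 30.7% → Formula N
Loam: Formula N 342/493 = 69.4%, Blend 1 305/557 = 54.8% → Formula N
Silt: Formula N 161/336 = 47.9%, Blend 1 50/131 = 38.2% → Formula N
Sandy soil: Formula N 18/67 = 26.9%, Blend 1 10/57 = 17.5% → Formula N
Overall: Formula N 618/1140 = 54.2%, Blend 1 445/1006 = 44.2% → Formula N
Formula N wins overall and in every soil group — no reversal.

Yes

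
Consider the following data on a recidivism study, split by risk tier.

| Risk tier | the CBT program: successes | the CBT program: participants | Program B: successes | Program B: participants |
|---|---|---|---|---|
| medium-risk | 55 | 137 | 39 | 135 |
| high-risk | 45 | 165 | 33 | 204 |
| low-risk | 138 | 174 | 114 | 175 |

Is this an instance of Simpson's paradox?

No

Medium-risk: the CBT program 55/137 = 40.1%, Program B 39/135 = 28.9% → the CBT program
High-risk: the CBT program 45/165 = 27.3%, Program B 33/204 = 16.2% → the CBT program
Low-risk: the CBT program 138/174 = 79.3%, Program B 114/175 = 65.1% → the CBT program
Overall: the CBT program 238/476 = 50.0%, Program B 186/514 = 36.2% → the CBT program
The CBT program wins overall and in every risk group — no reversal.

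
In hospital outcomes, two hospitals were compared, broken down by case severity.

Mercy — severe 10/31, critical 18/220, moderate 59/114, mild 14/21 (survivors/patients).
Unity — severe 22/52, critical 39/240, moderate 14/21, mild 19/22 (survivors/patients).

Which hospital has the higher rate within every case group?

Unity

Severe: Mercy 10/31 = 32.3%, Unity 22/52 = 42.3% → Unity
Critical: Mercy 18/220 = 8.2%, Unity 39/240 = 16.2% → Unity
Moderate: Mercy 59/114 = 51.8%, Unity 14/21 = 66.7% → Unity
Mild: Mercy 14/21 = 66.7%, Unity 19/22 = 86.4% → Unity
Unity has the higher rate in all 4 groups.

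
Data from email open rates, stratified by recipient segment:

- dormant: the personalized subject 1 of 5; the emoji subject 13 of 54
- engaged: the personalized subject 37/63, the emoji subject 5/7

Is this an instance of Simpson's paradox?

Dormant: the personalized subject 1/5 = 20.0%, the emoji subject 13/54 = 24.1% → the emoji subject
Engaged: the personalized subject 37/63 = 58.7%, the emoji subject 5/7 = 71.4% → the emoji subject
Overall: the personalized subject 38/68 = 55.9%, the emoji subject 18/61 = 29.5% → the personalized subject
The emoji subject wins each recipient group but the personalized subject wins overall — the comparison reverses. The emoji subject's sends skew toward dormant, which has a lower base rate.

Yes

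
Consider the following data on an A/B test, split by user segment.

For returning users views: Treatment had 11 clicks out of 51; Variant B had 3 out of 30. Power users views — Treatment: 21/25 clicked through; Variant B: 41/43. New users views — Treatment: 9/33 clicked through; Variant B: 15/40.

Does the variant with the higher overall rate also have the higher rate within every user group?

No

Returning users: Treatment 11/51 = 21.6%, Variant B 3/30 = 10.0% → Treatment
Power users: Treatment 21/25 = 84.0%, Variant B 41/43 = 95.3% → Variant B
New users: Treatment 9/33 = 27.3%, Variant B 15/40 = 37.5% → Variant B
Overall: Treatment 41/109 = 37.6%, Variant B 59/113 = 52.2% → Variant B
Neither sweeps: Treatment wins 1 of 3 groups, Variant B wins 2. Variant B wins overall but not every group — no Simpson reversal.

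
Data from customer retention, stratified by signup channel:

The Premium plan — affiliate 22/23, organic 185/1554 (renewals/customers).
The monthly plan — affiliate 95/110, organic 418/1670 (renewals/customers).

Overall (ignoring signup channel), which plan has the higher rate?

the monthly plan

Affiliate: the Premium plan 22/23 = 95.7%, the monthly plan 95/110 = 86.4% → the Premium plan
Organic: the Premium plan 185/1554 = 11.9%, the monthly plan 418/1670 = 25.0% → the monthly plan
Overall: the Premium plan 207/1577 = 13.1%, the monthly plan 513/1780 = 28.8% → the monthly plan
(Neither sweeps every signup group, but the monthly plan has the higher pooled rate.)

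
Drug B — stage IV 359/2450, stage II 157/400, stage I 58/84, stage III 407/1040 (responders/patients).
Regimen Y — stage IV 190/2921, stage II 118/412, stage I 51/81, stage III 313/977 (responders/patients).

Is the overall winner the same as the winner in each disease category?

Stage IV: Drug B 359/2450 = 14.7%, Regimen Y 190/2921 = 6.5% → Drug B
Stage II: Drug B 157/400 = 39.2%, Regimen Y 118/412 = 28.6% → Drug B
Stage I: Drug B 58/84 = 69.0%, Regimen Y 51/81 = 63.0% → Drug B
Stage III: Drug B 407/1040 = 39.1%, Regimen Y 313/977 = 32.0% → Drug B
Overall: Drug B 981/3974 = 24.7%, Regimen Y 672/4391 = 15.3% → Drug B
Drug B wins overall and in every disease group — no reversal.

Yes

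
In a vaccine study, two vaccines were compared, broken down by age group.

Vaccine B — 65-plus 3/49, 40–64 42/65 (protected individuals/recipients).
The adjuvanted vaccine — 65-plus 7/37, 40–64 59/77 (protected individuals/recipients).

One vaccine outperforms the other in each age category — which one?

the adjuvanted vaccine

65-plus: Vaccine B 3/49 = 6.1%, the adjuvanted vaccine 7/37 = 18.9% → the adjuvanted vaccine
40–64: Vaccine B 42/65 = 64.6%, the adjuvanted vaccine 59/77 = 76.6% → the adjuvanted vaccine
The adjuvanted vaccine has the higher rate in both groups.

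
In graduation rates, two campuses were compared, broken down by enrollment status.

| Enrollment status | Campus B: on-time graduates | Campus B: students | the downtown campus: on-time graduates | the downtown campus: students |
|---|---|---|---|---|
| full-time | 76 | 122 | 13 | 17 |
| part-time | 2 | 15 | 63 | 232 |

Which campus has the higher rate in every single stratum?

the downtown campus

Full-time: Campus B 76/122 = 62.3%, the downtown campus 13/17 = 76.5% → the downtown campus
Part-time: Campus B 2/15 = 13.3%, the downtown campus 63/232 = 27.2% → the downtown campus
The downtown campus has the higher rate in both groups.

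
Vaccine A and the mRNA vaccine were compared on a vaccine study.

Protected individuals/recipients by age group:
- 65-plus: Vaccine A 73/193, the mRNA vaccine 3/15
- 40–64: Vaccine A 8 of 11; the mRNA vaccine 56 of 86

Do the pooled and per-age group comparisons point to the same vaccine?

No

65-plus: Vaccine A 73/193 = 37.8%, the mRNA vaccine 3/15 = 20.0% → Vaccine A
40–64: Vaccine A 8/11 = 72.7%, the mRNA vaccine 56/86 = 65.1% → Vaccine A
Overall: Vaccine A 81/204 = 39.7%, the mRNA vaccine 59/101 = 58.4% → the mRNA vaccine
Vaccine A wins each age group but the mRNA vaccine wins overall — the comparison reverses. Vaccine A's recipients skew toward 65-plus, which has a lower base rate.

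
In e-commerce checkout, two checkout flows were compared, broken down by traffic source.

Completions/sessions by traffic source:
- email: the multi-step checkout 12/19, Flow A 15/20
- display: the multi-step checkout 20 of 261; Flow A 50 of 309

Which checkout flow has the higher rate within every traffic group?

Flow A

Email: the multi-step checkout 12/19 = 63.2%, Flow A 15/20 = 75.0% → Flow A
Display: the multi-step checkout 20/261 = 7.7%, Flow A 50/309 = 16.2% → Flow A
Flow A has the higher rate in both groups.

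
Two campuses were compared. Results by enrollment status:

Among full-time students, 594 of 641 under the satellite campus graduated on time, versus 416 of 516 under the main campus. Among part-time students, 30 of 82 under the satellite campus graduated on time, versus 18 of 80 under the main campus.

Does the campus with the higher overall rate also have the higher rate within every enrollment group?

Yes

Full-time: the satellite campus 594/641 = 92.7%, the main campus 416/516 = 80.6% → the satellite campus
Part-time: the satellite campus 30/82 = 36.6%, the main campus 18/80 = 22.5% → the satellite campus
Overall: the satellite campus 624/723 = 86.3%, the main campus 434/596 = 72.8% → the satellite campus
The satellite campus wins overall and in every enrollment group — no reversal.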